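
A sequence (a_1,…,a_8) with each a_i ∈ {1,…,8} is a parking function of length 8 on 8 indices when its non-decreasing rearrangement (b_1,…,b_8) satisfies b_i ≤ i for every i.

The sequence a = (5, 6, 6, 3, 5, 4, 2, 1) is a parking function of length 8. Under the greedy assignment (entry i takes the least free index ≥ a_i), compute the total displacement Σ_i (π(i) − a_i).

4

Σπ = 36 ({1..8} each once); Σa = 5+6+6+3+5+4+2+1 = 32; disp = 36−32 = 4.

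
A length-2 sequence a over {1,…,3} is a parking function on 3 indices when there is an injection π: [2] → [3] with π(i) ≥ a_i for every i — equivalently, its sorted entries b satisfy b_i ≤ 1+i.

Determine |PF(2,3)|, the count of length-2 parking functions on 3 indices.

|PF(2,3)| = (3−2+1)·(3+1)^(2−1) = 2 · 4 = 8 (Pollak)
Check (3,2) → sorted (2,3): b_i ≤ 1+i ∀i, a PF.

8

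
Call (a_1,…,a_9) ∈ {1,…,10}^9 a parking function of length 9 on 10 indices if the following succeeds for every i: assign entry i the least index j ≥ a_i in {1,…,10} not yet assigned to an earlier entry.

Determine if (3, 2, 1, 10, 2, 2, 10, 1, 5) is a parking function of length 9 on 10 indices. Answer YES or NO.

Rearranged: b = (1, 1, 2, 2, 2, 3, 5, 10, 10).
  b_1=1 ≤ 2
  b_2=1 ≤ 3
  b_3=2 ≤ 4
  b_4=2 ≤ 5
  b_5=2 ≤ 6
  b_6=3 ≤ 7
  b_7=5 ≤ 8
  b_8=10 > 9
  fails at i=8 ⇒ NO

NO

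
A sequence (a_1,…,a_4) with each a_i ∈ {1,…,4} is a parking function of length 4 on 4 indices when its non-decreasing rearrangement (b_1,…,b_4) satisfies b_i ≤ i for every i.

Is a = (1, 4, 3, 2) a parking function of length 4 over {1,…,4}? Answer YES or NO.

YES

Rearranged: b = (1, 2, 3, 4).
  b_1=1 ≤ 1
  b_2=2 ≤ 2
  b_3=3 ≤ 3
  b_4=4 ≤ 4
All bounds hold ⇒ YES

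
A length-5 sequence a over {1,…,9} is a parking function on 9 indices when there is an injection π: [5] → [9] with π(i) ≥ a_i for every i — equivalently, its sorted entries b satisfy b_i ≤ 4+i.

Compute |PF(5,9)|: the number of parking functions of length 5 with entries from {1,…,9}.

50000

Count = (10−5)·10^(5−1) = 5×10000 = 50000
E.g. (5,9,8,2,5) → sorted (2,5,5,8,9): b_i ≤ 4+i ∀i, a PF.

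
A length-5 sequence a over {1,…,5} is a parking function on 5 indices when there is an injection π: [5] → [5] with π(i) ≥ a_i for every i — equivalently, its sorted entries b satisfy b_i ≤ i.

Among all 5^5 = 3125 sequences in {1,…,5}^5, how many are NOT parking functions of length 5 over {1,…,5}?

#PF = (6−5)·6^(5−1) = 1×1296 = 1296
E.g. (5,2,2,5,2) → sorted (2,2,2,5,5): b_1=2>1, not a PF.
5^5 − 1296 = 3125 − 1296 = 1829

1829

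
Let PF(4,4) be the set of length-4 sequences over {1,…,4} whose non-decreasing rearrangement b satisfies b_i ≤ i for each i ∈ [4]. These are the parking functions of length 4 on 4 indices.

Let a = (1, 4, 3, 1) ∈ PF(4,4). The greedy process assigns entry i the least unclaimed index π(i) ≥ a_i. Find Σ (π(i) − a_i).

1

Σπ = 10 ({1..4} each once); Σa = 1+4+3+1 = 9; disp = 10−9 = 1.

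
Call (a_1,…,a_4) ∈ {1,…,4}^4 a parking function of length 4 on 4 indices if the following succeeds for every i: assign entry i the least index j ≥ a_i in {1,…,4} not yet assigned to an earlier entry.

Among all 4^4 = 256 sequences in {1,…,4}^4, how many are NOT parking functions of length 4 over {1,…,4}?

131

|PF(4,4)| = (4−4+1)·(4+1)^(4−1) = 1×125 = 125
Example (3,4,4,4) → sorted (3,4,4,4): b_1=3>1, not a PF.
4^4 − 125 = 256 − 125 = 131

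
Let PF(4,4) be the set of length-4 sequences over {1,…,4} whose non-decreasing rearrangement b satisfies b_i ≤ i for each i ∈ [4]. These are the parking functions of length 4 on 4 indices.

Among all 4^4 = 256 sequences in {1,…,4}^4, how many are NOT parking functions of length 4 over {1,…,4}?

131

#PF = (4+1−4)·(4+1)^{4−1} = 1×125 = 125 (Konheim–Weiss)
One tuple (3,4,3,3) → sorted (3,3,3,4): b_1=3>1, not a PF.
4^4 − 125 = 256 − 125 = 131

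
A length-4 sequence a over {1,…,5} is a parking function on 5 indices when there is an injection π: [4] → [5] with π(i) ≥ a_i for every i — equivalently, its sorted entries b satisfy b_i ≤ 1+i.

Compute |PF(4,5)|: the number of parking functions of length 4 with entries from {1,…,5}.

432

|PF(4,5)| = (5−4+1)·(5+1)^(4−1) = 2·216 = 432 (Konheim–Weiss)
E.g. (5,2,4,3) → sorted (2,3,4,5): b_i ≤ 1+i ∀i, a PF.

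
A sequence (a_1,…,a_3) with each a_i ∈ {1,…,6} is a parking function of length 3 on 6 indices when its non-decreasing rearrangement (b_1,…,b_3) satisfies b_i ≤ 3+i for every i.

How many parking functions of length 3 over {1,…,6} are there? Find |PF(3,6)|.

Count = (6−3+1)·(6+1)^(3−1) = 4 · 49 = 196
E.g. (3,1,5) → sorted (1,3,5): b_i ≤ 3+i ∀i, a PF.

196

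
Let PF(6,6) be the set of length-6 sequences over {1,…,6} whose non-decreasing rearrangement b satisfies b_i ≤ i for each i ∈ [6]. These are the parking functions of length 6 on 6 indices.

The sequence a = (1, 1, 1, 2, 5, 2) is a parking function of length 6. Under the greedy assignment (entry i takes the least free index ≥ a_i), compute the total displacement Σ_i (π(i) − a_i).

Σπ = 6·7/2 = 21 (π permutes [6]); Σa = 1+1+1+2+5+2 = 12; disp = 21−12 = 9.

9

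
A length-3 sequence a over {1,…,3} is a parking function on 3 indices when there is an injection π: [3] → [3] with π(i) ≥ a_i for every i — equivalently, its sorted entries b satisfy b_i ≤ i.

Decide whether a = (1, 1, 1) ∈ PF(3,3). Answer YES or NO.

Sorted: b = (1, 1, 1).
  b_1=1 ≤ 1
  b_2=1 ≤ 2
  b_3=1 ≤ 3
All bounds hold ⇒ YES

YES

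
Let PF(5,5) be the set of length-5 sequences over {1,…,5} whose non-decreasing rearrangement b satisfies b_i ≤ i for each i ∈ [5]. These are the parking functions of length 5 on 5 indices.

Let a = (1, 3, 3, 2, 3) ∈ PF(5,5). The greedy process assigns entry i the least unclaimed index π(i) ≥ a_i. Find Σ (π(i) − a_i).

3

Σπ = 5·6/2 = 15 (π permutes [5]); Σa = 1+3+3+2+3 = 12; disp = 15−12 = 3.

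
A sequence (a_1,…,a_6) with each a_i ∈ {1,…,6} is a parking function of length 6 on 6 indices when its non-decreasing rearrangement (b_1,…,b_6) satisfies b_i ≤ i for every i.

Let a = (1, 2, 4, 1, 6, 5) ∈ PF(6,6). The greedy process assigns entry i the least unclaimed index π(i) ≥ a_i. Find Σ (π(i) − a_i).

Σπ = 21 ({1..6} each once); Σa = 1+2+4+1+6+5 = 19; disp = 21−19 = 2.

2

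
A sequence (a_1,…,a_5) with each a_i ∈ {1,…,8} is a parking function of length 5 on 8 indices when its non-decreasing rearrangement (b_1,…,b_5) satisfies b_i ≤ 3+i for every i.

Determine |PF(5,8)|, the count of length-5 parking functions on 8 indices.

26244

|PF| = (8−5+1)·(8+1)^(5−1) = 4×6561 = 26244 (Pollak)
Example (2,5,3,2,6) → sorted (2,2,3,5,6): b_i ≤ 3+i ∀i, a PF.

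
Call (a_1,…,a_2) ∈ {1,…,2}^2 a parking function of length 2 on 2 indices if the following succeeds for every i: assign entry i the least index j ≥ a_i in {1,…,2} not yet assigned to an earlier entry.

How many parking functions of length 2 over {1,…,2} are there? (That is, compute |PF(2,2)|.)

|PF(2,2)| = (3−2)·3^(2−1) = 1×3 = 3 (Konheim–Weiss)
Check (1,2) → sorted (1,2): b_i ≤ i ∀i, a PF.

3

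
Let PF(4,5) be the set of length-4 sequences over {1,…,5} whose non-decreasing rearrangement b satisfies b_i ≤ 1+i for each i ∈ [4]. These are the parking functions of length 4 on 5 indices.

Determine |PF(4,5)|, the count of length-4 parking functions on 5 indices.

432

Count = (5+1−4)·(5+1)^{4−1} = 2 · 216 = 432 (Konheim–Weiss)
One tuple (2,3,4,2) → sorted (2,2,3,4): b_i ≤ 1+i ∀i, a PF.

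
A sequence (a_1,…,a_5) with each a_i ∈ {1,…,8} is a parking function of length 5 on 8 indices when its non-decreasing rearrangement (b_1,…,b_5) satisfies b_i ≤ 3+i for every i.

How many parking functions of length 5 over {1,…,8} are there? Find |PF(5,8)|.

26244

|PF| = 4·9^4 = 4×6561 = 26244 (Konheim–Weiss)
Example (3,7,8,5,6) → sorted (3,5,6,7,8): b_i ≤ 3+i ∀i, a PF.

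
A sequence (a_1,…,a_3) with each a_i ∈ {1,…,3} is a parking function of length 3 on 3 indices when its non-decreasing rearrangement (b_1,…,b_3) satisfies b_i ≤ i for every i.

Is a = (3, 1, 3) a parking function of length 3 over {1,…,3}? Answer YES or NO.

NO

Order a: b = (1, 3, 3).
  b_1=1 ≤ 1
  b_2=3 > 2
  fails at i=2 ⇒ NO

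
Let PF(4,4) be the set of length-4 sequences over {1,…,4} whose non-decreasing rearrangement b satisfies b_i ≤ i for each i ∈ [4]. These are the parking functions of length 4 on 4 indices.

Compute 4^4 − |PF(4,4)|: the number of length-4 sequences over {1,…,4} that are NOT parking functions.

|PF| = (5−4)·5^(4−1) = 1 · 125 = 125 (Pollak)
Example (4,4,1,3) → sorted (1,3,4,4): b_2=3>2, not a PF.
Total 256; non-PF = 256−125 = 131

131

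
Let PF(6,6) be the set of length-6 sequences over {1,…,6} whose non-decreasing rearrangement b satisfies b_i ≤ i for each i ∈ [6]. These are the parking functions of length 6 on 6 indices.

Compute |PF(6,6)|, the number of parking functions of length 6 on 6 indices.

|PF(6,6)| = (6+1−6)·(6+1)^{6−1} = 1·16807 = 16807
Check (1,1,6,4,4,3) → sorted (1,1,3,4,4,6): b_i ≤ i ∀i, a PF.

16807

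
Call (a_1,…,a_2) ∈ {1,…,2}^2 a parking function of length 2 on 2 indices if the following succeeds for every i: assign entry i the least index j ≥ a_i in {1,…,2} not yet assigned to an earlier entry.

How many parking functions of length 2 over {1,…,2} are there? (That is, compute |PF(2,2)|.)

Count = (2−2+1)·(2+1)^(2−1) = 1×3 = 3 (Konheim–Weiss)
E.g. (2,1) → sorted (1,2): b_i ≤ i ∀i, a PF.

3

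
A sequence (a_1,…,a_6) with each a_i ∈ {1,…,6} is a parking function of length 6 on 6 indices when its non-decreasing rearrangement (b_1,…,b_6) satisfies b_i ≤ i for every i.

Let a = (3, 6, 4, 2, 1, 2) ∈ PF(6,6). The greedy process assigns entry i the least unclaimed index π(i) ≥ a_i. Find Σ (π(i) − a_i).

3

Σπ = 21 ({1..6} each once); Σa = 3+6+4+2+1+2 = 18; disp = 21−18 = 3.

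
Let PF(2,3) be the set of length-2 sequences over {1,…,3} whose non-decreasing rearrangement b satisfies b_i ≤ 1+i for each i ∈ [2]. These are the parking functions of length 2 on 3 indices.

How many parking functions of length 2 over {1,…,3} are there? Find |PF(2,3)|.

Count = (3+1−2)·(3+1)^{2−1} = 2·4 = 8
One tuple (3,2) → sorted (2,3): b_i ≤ 1+i ∀i, a PF.

8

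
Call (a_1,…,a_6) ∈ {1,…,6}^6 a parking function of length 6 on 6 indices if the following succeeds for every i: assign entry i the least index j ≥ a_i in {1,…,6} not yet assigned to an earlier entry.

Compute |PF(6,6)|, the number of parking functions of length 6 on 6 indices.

16807

Count = (6+1−6)·(6+1)^{6−1} = 1·16807 = 16807 [KW]
Example (3,4,5,1,1,3) → sorted (1,1,3,3,4,5): b_i ≤ i ∀i, a PF.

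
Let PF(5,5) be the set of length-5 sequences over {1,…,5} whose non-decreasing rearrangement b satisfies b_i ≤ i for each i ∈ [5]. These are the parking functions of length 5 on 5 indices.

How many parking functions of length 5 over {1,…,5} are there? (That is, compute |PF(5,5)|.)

1296

#PF = 1·6^4 = 1·1296 = 1296 [KW]
Example (1,1,4,5,3) → sorted (1,1,3,4,5): b_i ≤ i ∀i, a PF.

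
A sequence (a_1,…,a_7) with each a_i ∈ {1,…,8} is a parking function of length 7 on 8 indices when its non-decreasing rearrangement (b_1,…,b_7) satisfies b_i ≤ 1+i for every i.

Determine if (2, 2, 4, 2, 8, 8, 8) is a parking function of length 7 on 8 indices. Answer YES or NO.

NO

Rearranged: b = (2, 2, 2, 4, 8, 8, 8).
  b_1=2 ≤ 2
  b_2=2 ≤ 3
  b_3=2 ≤ 4
  b_4=4 ≤ 5
  b_5=8 > 6
  fails at i=5 ⇒ NO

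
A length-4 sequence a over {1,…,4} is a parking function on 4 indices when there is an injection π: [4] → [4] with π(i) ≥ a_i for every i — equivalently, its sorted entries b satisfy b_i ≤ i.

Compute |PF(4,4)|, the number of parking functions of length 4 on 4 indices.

125

|PF(4,4)| = (4−4+1)·(4+1)^(4−1) = 1 · 125 = 125 (Konheim–Weiss)
Example (2,3,1,1) → sorted (1,1,2,3): b_i ≤ i ∀i, a PF.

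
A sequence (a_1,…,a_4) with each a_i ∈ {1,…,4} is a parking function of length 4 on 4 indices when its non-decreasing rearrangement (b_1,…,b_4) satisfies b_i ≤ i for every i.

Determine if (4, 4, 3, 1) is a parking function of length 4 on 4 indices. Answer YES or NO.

Rearranged: b = (1, 3, 4, 4).
  b_1=1 ≤ 1
  b_2=3 > 2
  fails at i=2 ⇒ NO

NO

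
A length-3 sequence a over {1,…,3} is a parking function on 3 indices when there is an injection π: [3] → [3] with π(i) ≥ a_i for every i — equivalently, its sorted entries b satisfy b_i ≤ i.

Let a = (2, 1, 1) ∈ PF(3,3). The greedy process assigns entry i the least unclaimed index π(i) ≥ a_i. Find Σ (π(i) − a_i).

Σπ(i) = 1+…+3 = 6; Σa = 2+1+1 = 4; disp = 6−4 = 2.

2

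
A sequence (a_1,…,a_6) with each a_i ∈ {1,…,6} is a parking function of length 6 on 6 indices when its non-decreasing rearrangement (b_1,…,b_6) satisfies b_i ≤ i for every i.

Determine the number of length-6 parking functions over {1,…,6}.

|PF(6,6)| = (6+1−6)·(6+1)^{6−1} = 1 · 16807 = 16807
Check (1,5,1,1,3,5) → sorted (1,1,1,3,5,5): b_i ≤ i ∀i, a PF.

16807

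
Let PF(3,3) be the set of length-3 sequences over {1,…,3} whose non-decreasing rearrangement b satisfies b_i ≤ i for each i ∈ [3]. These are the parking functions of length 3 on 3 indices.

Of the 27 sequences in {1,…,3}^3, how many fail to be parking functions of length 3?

11

#PF = 1·4^2 = 1·16 = 16 [KW]
Example (2,3,3) → sorted (2,3,3): b_1=2>1, not a PF.
Total 27; non-PF = 27−16 = 11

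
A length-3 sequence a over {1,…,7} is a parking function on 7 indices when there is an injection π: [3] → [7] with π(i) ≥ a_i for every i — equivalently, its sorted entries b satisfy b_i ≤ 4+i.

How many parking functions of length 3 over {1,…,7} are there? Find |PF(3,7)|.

320

|PF(3,7)| = (7+1−3)·(7+1)^{3−1} = 5×64 = 320 (Pollak)
Check (4,6,2) → sorted (2,4,6): b_i ≤ 4+i ∀i, a PF.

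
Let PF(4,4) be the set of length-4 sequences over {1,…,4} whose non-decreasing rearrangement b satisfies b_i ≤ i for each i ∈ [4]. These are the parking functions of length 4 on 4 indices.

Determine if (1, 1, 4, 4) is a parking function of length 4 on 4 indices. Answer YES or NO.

Rearranged: b = (1, 1, 4, 4).
  b_1=1 ≤ 1
  b_2=1 ≤ 2
  b_3=4 > 3
  fails at i=3 ⇒ NO

NO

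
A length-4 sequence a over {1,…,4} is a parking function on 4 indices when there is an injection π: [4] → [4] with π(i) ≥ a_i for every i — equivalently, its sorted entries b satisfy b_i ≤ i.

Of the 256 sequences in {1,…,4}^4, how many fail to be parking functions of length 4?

131

|PF| = 1·5^3 = 1×125 = 125
Example (3,4,3,3) → sorted (3,3,3,4): b_1=3>1, not a PF.
Total 256; non-PF = 256−125 = 131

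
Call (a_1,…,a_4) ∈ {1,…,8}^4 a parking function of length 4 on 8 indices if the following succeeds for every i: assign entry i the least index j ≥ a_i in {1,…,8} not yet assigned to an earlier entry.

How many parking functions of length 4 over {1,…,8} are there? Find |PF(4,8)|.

3645

Count = (9−4)·9^(4−1) = 5 · 729 = 3645
E.g. (1,5,1,4) → sorted (1,1,4,5): b_i ≤ 4+i ∀i, a PF.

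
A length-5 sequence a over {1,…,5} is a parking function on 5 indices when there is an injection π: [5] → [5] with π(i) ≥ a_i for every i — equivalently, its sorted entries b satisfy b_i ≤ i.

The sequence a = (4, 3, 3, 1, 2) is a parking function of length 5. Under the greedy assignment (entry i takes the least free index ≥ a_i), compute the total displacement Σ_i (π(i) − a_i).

2

Σπ(i) = 1+…+5 = 15; Σa = 4+3+3+1+2 = 13; disp = 15−13 = 2.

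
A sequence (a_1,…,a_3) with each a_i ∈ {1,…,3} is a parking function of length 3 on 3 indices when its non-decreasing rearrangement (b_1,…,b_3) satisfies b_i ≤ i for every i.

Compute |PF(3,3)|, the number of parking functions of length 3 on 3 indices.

Count = (4−3)·4^(3−1) = 1 · 16 = 16 (Pollak)
E.g. (3,1,2) → sorted (1,2,3): b_i ≤ i ∀i, a PF.

16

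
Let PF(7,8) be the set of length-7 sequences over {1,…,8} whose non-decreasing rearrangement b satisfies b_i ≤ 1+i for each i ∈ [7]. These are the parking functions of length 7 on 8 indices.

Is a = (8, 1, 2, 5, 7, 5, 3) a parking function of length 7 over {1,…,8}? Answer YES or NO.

Sorted: b = (1, 2, 3, 5, 5, 7, 8).
  b_1=1 ≤ 2
  b_2=2 ≤ 3
  b_3=3 ≤ 4
  b_4=5 ≤ 5
  b_5=5 ≤ 6
  b_6=7 ≤ 7
  b_7=8 ≤ 8
All bounds hold ⇒ YES

YES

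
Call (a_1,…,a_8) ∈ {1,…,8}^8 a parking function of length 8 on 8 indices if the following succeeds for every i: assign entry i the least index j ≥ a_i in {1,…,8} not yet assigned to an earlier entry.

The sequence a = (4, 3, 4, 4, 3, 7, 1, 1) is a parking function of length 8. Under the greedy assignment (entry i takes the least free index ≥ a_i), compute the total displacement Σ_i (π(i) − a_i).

9

Σπ = 36 ({1..8} each once); Σa = 4+3+4+4+3+7+1+1 = 27; disp = 36−27 = 9.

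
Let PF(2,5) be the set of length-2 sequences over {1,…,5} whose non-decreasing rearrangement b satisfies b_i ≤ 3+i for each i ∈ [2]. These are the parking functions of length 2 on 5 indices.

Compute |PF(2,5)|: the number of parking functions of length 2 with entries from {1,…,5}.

|PF(2,5)| = 4·6^1 = 4·6 = 24 (Pollak)
Example (2,5) → sorted (2,5): b_i ≤ 3+i ∀i, a PF.

24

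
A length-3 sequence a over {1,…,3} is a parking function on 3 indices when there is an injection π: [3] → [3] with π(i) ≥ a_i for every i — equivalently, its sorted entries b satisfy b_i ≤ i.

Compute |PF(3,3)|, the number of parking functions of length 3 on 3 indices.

16

|PF| = 1·4^2 = 1 · 16 = 16 (Pollak)
E.g. (2,1,2) → sorted (1,2,2): b_i ≤ i ∀i, a PF.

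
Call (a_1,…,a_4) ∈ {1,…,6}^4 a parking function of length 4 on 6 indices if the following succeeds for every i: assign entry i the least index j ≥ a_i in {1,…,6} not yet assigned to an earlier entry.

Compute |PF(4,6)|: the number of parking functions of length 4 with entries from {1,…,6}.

Count = (6−4+1)·(6+1)^(4−1) = 3×343 = 1029 [KW]
Check (5,3,1,2) → sorted (1,2,3,5): b_i ≤ 2+i ∀i, a PF.

1029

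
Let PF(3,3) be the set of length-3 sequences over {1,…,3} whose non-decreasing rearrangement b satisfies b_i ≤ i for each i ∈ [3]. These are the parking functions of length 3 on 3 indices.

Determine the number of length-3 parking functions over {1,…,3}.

16

Count = (3+1−3)·(3+1)^{3−1} = 1 · 16 = 16
Check (3,2,1) → sorted (1,2,3): b_i ≤ i ∀i, a PF.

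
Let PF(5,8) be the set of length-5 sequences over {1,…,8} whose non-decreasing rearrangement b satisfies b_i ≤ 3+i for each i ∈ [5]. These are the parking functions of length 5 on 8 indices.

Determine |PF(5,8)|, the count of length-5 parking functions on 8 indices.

26244

#PF = (9−5)·9^(5−1) = 4×6561 = 26244 (Pollak)
Check (8,4,3,2,6) → sorted (2,3,4,6,8): b_i ≤ 3+i ∀i, a PF.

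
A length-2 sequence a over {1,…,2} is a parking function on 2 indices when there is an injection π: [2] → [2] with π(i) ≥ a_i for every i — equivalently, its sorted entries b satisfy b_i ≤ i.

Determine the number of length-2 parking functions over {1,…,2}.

3

|PF(2,2)| = 1·3^1 = 1 · 3 = 3 (Konheim–Weiss)
One tuple (1,1) → sorted (1,1): b_i ≤ i ∀i, a PF.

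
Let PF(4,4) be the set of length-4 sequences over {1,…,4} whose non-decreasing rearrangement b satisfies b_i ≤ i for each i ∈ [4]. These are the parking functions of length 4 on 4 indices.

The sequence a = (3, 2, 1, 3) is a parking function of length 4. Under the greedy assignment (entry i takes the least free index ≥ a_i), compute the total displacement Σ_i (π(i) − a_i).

1

Σπ(i) = 1+…+4 = 10; Σa = 3+2+1+3 = 9; disp = 10−9 = 1.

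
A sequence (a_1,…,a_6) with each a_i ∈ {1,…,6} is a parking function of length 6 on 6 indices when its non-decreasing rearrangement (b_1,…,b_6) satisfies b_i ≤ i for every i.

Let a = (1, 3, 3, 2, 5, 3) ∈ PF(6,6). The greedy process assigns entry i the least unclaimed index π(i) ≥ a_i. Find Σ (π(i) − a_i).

Σπ = 21 ({1..6} each once); Σa = 1+3+3+2+5+3 = 17; disp = 21−17 = 4.

4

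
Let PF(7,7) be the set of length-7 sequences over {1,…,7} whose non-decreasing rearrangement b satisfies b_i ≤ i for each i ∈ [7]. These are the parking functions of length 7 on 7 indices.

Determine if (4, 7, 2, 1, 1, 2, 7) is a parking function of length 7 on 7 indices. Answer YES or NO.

NO

Order a: b = (1, 1, 2, 2, 4, 7, 7).
  b_1=1 ≤ 1
  b_2=1 ≤ 2
  b_3=2 ≤ 3
  b_4=2 ≤ 4
  b_5=4 ≤ 5
  b_6=7 > 6
  fails at i=6 ⇒ NO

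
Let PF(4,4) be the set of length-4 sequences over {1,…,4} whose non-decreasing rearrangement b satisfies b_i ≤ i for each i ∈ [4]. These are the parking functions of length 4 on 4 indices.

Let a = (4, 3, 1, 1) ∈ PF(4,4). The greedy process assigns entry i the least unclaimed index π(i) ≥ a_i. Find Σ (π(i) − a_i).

Σπ(i) = 1+…+4 = 10; Σa = 4+3+1+1 = 9; disp = 10−9 = 1.

1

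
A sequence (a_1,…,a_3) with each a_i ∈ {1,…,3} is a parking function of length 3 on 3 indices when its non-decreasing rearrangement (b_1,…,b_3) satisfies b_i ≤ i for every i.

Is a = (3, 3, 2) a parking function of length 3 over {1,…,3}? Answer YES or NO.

NO

Order a: b = (2, 3, 3).
  b_1=2 > 1
  fails at i=1 ⇒ NO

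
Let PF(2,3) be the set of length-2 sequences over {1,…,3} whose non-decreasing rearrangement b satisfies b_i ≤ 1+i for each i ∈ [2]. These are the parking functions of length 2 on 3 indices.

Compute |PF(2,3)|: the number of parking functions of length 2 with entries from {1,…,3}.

8

Count = 2·4^1 = 2×4 = 8 (Konheim–Weiss)
Example (2,2) → sorted (2,2): b_i ≤ 1+i ∀i, a PF.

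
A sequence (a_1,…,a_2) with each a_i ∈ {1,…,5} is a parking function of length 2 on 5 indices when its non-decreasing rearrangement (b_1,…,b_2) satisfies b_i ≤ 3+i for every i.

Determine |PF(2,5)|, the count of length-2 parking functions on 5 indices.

24

Count = (5+1−2)·(5+1)^{2−1} = 4 · 6 = 24 (Pollak)
E.g. (3,5) → sorted (3,5): b_i ≤ 3+i ∀i, a PF.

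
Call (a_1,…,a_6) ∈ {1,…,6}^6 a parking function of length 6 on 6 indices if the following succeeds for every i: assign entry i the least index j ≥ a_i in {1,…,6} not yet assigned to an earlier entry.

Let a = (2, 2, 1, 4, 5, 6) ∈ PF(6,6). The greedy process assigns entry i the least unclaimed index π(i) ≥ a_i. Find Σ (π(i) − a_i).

Σπ = 6·7/2 = 21 (π permutes [6]); Σa = 2+2+1+4+5+6 = 20; disp = 21−20 = 1.

1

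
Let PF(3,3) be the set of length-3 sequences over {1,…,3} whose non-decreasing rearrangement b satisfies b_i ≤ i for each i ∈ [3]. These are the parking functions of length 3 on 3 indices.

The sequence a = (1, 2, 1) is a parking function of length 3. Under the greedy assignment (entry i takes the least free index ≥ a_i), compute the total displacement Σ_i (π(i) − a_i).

Σπ = 6 ({1..3} each once); Σa = 1+2+1 = 4; disp = 6−4 = 2.

2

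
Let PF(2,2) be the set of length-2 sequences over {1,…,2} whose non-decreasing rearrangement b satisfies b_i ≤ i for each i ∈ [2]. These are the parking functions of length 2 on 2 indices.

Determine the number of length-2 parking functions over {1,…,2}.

3

#PF = (3−2)·3^(2−1) = 1×3 = 3 (Pollak)
Example (1,1) → sorted (1,1): b_i ≤ i ∀i, a PF.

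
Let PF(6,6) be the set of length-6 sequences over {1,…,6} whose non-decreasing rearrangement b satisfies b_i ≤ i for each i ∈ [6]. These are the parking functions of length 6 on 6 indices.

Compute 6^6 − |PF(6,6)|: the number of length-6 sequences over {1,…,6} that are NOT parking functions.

29849

Count = 1·7^5 = 1·16807 = 16807 (Pollak)
One tuple (2,4,3,4,2,3) → sorted (2,2,3,3,4,4): b_1=2>1, not a PF.
So 46656 − 16807 = 29849 fail.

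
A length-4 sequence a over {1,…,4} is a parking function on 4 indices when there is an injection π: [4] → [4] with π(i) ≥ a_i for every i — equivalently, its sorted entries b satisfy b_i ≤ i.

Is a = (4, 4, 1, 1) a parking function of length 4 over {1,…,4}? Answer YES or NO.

NO

Rearranged: b = (1, 1, 4, 4).
  b_1=1 ≤ 1
  b_2=1 ≤ 2
  b_3=4 > 3
  fails at i=3 ⇒ NO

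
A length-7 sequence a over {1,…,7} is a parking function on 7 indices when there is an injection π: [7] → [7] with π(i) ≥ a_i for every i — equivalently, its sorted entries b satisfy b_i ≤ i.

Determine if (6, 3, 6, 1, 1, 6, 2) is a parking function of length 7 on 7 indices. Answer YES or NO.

NO

Sorted: b = (1, 1, 2, 3, 6, 6, 6).
  b_1=1 ≤ 1
  b_2=1 ≤ 2
  b_3=2 ≤ 3
  b_4=3 ≤ 4
  b_5=6 > 5
  fails at i=5 ⇒ NO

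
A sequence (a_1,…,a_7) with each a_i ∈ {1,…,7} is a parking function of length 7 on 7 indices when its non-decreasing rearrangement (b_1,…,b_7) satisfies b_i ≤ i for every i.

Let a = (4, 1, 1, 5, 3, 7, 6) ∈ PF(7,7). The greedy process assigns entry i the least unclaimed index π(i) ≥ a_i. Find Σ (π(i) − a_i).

Σπ(i) = 1+…+7 = 28; Σa = 4+1+1+5+3+7+6 = 27; disp = 28−27 = 1.

1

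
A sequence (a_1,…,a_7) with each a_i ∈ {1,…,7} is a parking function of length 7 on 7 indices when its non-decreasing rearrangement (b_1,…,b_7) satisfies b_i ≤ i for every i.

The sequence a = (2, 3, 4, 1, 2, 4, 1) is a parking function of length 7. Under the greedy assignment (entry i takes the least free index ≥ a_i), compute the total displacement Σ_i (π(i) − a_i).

11

Σπ = 28 ({1..7} each once); Σa = 2+3+4+1+2+4+1 = 17; disp = 28−17 = 11.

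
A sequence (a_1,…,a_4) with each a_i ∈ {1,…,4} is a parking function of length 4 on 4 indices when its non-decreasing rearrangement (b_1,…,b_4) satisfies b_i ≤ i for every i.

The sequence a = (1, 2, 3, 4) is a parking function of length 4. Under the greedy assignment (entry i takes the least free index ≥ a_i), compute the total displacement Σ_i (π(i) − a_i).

Σπ = 10 ({1..4} each once); Σa = 1+2+3+4 = 10; disp = 10−10 = 0.

0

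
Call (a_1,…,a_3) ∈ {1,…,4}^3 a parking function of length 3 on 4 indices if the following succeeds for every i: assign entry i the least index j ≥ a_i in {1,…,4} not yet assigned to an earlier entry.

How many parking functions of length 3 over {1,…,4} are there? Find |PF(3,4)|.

50

|PF(3,4)| = (5−3)·5^(3−1) = 2×25 = 50 (Pollak)
One tuple (2,1,2) → sorted (1,2,2): b_i ≤ 1+i ∀i, a PF.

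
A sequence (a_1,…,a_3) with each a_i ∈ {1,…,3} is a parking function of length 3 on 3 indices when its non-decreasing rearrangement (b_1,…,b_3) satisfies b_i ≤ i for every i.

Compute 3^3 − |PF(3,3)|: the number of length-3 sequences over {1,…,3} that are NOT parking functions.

11

|PF(3,3)| = 1·4^2 = 1×16 = 16 (Konheim–Weiss)
E.g. (3,3,3) → sorted (3,3,3): b_1=3>1, not a PF.
Total 27; non-PF = 27−16 = 11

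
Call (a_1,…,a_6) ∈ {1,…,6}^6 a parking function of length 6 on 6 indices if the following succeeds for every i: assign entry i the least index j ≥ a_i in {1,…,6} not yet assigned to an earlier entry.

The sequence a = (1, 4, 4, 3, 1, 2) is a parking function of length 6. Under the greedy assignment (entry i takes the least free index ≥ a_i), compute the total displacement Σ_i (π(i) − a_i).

Σπ = 6·7/2 = 21 (π permutes [6]); Σa = 1+4+4+3+1+2 = 15; disp = 21−15 = 6.

6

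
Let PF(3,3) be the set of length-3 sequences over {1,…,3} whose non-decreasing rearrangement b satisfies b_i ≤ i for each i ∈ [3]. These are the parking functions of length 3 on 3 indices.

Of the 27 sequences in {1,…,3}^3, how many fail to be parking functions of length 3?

11

Count = (3−3+1)·(3+1)^(3−1) = 1×16 = 16
Example (3,3,1) → sorted (1,3,3): b_2=3>2, not a PF.
So 27 − 16 = 11 fail.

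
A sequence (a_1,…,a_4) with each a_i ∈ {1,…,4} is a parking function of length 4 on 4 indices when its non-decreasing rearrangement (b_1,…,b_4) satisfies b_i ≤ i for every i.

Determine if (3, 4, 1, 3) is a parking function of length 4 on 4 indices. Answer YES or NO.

NO

Sorted: b = (1, 3, 3, 4).
  b_1=1 ≤ 1
  b_2=3 > 2
  fails at i=2 ⇒ NO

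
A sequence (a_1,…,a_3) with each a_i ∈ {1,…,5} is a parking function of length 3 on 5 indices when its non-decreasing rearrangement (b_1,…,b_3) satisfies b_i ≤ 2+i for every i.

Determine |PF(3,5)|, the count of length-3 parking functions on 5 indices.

108

Count = (5−3+1)·(5+1)^(3−1) = 3 · 36 = 108 (Konheim–Weiss)
Example (3,1,4) → sorted (1,3,4): b_i ≤ 2+i ∀i, a PF.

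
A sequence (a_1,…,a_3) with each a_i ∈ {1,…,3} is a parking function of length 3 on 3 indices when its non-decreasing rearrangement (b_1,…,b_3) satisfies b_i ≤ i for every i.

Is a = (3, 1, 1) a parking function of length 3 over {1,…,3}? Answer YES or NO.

YES

Rearranged: b = (1, 1, 3).
  b_1=1 ≤ 1
  b_2=1 ≤ 2
  b_3=3 ≤ 3
All bounds hold ⇒ YES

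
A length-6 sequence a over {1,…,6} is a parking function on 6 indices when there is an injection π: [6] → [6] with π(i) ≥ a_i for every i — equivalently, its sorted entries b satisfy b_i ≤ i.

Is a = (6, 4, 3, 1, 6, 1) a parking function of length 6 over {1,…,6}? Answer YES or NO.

NO

Sorted: b = (1, 1, 3, 4, 6, 6).
  b_1=1 ≤ 1
  b_2=1 ≤ 2
  b_3=3 ≤ 3
  b_4=4 ≤ 4
  b_5=6 > 5
  fails at i=5 ⇒ NO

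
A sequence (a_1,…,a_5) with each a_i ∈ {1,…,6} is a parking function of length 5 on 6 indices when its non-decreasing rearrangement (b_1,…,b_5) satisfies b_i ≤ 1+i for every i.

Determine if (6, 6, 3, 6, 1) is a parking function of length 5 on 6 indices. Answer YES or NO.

NO

Order a: b = (1, 3, 6, 6, 6).
  b_1=1 ≤ 2
  b_2=3 ≤ 3
  b_3=6 > 4
  fails at i=3 ⇒ NO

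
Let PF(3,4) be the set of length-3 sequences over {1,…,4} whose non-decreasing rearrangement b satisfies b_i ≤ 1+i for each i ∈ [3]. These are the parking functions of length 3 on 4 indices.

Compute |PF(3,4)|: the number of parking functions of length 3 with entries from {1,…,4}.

50

Count = 2·5^2 = 2×25 = 50 (Konheim–Weiss)
E.g. (1,2,4) → sorted (1,2,4): b_i ≤ 1+i ∀i, a PF.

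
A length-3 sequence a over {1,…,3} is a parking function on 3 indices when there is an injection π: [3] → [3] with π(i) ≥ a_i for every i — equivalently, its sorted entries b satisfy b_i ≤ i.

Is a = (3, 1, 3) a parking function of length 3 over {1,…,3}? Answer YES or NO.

Rearranged: b = (1, 3, 3).
  b_1=1 ≤ 1
  b_2=3 > 2
  fails at i=2 ⇒ NO

NO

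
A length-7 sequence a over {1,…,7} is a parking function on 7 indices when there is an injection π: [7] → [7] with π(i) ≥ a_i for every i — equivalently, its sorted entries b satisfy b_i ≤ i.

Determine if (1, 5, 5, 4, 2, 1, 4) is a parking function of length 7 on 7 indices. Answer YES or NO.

Sorted: b = (1, 1, 2, 4, 4, 5, 5).
  b_1=1 ≤ 1
  b_2=1 ≤ 2
  b_3=2 ≤ 3
  b_4=4 ≤ 4
  b_5=4 ≤ 5
  b_6=5 ≤ 6
  b_7=5 ≤ 7
All bounds hold ⇒ YES

YES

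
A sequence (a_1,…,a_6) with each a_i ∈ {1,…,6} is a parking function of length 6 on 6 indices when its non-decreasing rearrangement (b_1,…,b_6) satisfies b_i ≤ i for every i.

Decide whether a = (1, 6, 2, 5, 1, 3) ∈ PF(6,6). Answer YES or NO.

YES

Rearranged: b = (1, 1, 2, 3, 5, 6).
  b_1=1 ≤ 1
  b_2=1 ≤ 2
  b_3=2 ≤ 3
  b_4=3 ≤ 4
  b_5=5 ≤ 5
  b_6=6 ≤ 6
All bounds hold ⇒ YES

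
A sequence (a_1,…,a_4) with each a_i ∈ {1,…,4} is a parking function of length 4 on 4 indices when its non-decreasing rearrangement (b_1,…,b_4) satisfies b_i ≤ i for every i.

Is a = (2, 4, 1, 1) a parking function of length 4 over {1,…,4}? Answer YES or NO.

Sorted: b = (1, 1, 2, 4).
  b_1=1 ≤ 1
  b_2=1 ≤ 2
  b_3=2 ≤ 3
  b_4=4 ≤ 4
All bounds hold ⇒ YES

YES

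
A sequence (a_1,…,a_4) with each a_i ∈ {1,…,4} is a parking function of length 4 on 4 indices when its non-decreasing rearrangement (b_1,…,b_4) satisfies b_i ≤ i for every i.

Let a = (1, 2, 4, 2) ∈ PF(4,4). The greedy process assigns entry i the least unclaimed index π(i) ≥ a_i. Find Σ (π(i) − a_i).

Σπ = 10 ({1..4} each once); Σa = 1+2+4+2 = 9; disp = 10−9 = 1.

1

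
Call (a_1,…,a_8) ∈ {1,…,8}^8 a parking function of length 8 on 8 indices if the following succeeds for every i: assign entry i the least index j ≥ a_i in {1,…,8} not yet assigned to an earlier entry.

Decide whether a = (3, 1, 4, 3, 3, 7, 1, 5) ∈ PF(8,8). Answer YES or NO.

YES

Order a: b = (1, 1, 3, 3, 3, 4, 5, 7).
  b_1=1 ≤ 1
  b_2=1 ≤ 2
  b_3=3 ≤ 3
  b_4=3 ≤ 4
  b_5=3 ≤ 5
  b_6=4 ≤ 6
  b_7=5 ≤ 7
  b_8=7 ≤ 8
All bounds hold ⇒ YES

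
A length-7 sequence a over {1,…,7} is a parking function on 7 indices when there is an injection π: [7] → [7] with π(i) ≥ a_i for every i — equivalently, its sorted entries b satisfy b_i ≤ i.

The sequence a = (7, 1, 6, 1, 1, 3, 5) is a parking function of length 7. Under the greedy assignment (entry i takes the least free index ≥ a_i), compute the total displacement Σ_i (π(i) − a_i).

4

Σπ = 7·8/2 = 28 (π permutes [7]); Σa = 7+1+6+1+1+3+5 = 24; disp = 28−24 = 4.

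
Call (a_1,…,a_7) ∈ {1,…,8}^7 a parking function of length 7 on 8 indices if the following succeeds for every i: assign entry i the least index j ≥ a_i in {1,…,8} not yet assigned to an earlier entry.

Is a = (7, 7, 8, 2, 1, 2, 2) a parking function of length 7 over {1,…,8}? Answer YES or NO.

Rearranged: b = (1, 2, 2, 2, 7, 7, 8).
  b_1=1 ≤ 2
  b_2=2 ≤ 3
  b_3=2 ≤ 4
  b_4=2 ≤ 5
  b_5=7 > 6
  fails at i=5 ⇒ NO

NO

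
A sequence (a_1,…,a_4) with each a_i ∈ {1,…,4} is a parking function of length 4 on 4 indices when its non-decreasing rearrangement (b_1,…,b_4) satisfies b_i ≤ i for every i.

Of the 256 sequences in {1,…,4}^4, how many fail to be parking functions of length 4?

|PF(4,4)| = (4+1−4)·(4+1)^{4−1} = 1×125 = 125 (Pollak)
Check (3,3,4,2) → sorted (2,3,3,4): b_1=2>1, not a PF.
4^4 − 125 = 256 − 125 = 131

131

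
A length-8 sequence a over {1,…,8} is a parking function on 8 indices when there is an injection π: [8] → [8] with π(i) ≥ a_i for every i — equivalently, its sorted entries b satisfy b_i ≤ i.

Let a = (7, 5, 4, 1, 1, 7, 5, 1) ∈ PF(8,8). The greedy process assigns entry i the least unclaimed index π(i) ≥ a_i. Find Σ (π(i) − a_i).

Σπ = 8·9/2 = 36 (π permutes [8]); Σa = 7+5+4+1+1+7+5+1 = 31; disp = 36−31 = 5.

5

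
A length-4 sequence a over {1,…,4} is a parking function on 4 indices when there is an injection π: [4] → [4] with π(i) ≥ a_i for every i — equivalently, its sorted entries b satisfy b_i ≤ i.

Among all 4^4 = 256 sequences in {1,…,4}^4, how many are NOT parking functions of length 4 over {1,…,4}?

131

Count = (4−4+1)·(4+1)^(4−1) = 1×125 = 125 [KW]
Example (4,3,4,3) → sorted (3,3,4,4): b_1=3>1, not a PF.
4^4 − 125 = 256 − 125 = 131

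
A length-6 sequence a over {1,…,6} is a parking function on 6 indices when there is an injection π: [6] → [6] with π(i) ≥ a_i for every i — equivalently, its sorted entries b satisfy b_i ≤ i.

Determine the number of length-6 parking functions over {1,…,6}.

16807

|PF(6,6)| = 1·7^5 = 1 · 16807 = 16807
One tuple (3,2,3,4,6,1) → sorted (1,2,3,3,4,6): b_i ≤ i ∀i, a PF.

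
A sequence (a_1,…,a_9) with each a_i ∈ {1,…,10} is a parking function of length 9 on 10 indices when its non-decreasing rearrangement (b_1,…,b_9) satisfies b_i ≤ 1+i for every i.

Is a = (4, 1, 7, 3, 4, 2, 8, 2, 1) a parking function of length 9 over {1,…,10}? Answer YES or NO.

YES

Order a: b = (1, 1, 2, 2, 3, 4, 4, 7, 8).
  b_1=1 ≤ 2
  b_2=1 ≤ 3
  b_3=2 ≤ 4
  b_4=2 ≤ 5
  b_5=3 ≤ 6
  b_6=4 ≤ 7
  b_7=4 ≤ 8
  b_8=7 ≤ 9
  b_9=8 ≤ 10
All bounds hold ⇒ YES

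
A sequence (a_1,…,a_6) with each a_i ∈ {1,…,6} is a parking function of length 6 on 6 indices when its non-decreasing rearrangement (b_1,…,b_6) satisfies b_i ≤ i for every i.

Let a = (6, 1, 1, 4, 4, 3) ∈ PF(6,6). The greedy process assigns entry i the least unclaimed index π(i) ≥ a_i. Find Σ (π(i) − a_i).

Σπ(i) = 1+…+6 = 21; Σa = 6+1+1+4+4+3 = 19; disp = 21−19 = 2.

2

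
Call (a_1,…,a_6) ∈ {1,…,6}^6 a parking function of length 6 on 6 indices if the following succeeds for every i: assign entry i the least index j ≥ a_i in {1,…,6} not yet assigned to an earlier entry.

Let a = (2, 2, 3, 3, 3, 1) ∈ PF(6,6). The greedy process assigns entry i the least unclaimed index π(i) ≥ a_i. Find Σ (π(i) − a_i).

Σπ = 21 ({1..6} each once); Σa = 2+2+3+3+3+1 = 14; disp = 21−14 = 7.

7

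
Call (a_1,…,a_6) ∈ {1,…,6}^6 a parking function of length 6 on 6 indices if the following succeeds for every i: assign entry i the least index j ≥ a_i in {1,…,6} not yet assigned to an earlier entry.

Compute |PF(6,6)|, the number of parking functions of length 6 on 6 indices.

16807

|PF(6,6)| = (7−6)·7^(6−1) = 1·16807 = 16807 [KW]
E.g. (5,6,4,3,2,1) → sorted (1,2,3,4,5,6): b_i ≤ i ∀i, a PF.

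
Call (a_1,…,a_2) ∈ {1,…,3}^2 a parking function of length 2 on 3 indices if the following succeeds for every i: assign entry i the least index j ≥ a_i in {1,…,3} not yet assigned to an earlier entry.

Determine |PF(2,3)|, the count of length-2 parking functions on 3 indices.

8

#PF = (4−2)·4^(2−1) = 2×4 = 8 (Konheim–Weiss)
Example (3,2) → sorted (2,3): b_i ≤ 1+i ∀i, a PF.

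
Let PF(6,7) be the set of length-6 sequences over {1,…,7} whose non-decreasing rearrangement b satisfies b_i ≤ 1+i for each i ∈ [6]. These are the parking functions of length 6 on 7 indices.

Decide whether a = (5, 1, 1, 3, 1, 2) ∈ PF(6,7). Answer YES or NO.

Sorted: b = (1, 1, 1, 2, 3, 5).
  b_1=1 ≤ 2
  b_2=1 ≤ 3
  b_3=1 ≤ 4
  b_4=2 ≤ 5
  b_5=3 ≤ 6
  b_6=5 ≤ 7
All bounds hold ⇒ YES

YES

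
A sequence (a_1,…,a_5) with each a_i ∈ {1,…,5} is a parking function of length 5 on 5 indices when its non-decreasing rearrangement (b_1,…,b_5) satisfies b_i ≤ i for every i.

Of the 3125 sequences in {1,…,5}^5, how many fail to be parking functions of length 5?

Count = 1·6^4 = 1 · 1296 = 1296 (Konheim–Weiss)
E.g. (5,5,5,4,4) → sorted (4,4,5,5,5): b_1=4>1, not a PF.
5^5 − 1296 = 3125 − 1296 = 1829

1829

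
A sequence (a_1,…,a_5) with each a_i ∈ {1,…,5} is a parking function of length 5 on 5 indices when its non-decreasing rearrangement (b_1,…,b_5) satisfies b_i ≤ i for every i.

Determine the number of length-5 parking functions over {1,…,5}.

Count = (6−5)·6^(5−1) = 1 · 1296 = 1296
Example (3,3,2,1,5) → sorted (1,2,3,3,5): b_i ≤ i ∀i, a PF.

1296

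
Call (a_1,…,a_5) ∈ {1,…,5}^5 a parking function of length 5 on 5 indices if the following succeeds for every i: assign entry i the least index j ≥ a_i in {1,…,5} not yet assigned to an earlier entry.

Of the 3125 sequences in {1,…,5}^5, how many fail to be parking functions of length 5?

1829

Count = 1·6^4 = 1 · 1296 = 1296 (Konheim–Weiss)
Example (4,1,4,4,4) → sorted (1,4,4,4,4): b_2=4>2, not a PF.
5^5 − 1296 = 3125 − 1296 = 1829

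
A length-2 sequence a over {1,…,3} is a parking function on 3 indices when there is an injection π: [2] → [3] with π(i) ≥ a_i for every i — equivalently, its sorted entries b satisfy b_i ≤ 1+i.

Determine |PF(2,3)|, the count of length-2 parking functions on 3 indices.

#PF = (3+1−2)·(3+1)^{2−1} = 2·4 = 8 [KW]
One tuple (2,1) → sorted (1,2): b_i ≤ 1+i ∀i, a PF.

8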